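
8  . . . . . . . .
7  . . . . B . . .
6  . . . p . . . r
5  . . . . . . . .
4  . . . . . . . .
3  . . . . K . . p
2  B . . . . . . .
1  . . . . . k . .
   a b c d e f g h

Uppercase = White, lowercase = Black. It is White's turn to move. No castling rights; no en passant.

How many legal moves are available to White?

19

White to move; king on e3.
In check: no.
Legal moves: Bf8, Bd8, Bf6, Bxd6, Bg5, Bh4, Kf4, Ke4, Kd4, Kf3, Kd3, Kd2, Bg8, Bf7, Be6, Bd5, Bc4+, Bb3, Bb1.
Count: 19.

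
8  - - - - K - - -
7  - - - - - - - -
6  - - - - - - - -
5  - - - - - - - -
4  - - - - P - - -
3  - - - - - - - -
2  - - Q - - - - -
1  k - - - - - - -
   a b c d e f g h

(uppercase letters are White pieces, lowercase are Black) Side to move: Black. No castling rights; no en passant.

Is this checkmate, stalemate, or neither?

Black to move; black king on a1.
In check: no.
King squares — b1: attacked by Qc2; a2: attacked by Qc2; b2: attacked by Qc2.
Legal moves for Black: none.
Not in check and no legal moves → stalemate.

stalemate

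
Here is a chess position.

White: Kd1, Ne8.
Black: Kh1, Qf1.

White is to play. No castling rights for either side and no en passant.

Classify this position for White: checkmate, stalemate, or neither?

neither

White to move; white king on d1.
In check: yes, from the black queen on f1.
Legal moves for White: Kd2, Kc2.
White is in check but has 2 legal moves → neither.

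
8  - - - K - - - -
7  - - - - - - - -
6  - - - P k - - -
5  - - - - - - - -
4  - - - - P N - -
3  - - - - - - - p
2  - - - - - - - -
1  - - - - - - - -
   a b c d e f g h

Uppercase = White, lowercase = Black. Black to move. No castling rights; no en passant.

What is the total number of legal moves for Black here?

Black to move; king on e6.
In check: yes, from the white knight on f4.
Legal moves: Kf7, Kf6, Kxd6, Ke5.
Count: 4.

4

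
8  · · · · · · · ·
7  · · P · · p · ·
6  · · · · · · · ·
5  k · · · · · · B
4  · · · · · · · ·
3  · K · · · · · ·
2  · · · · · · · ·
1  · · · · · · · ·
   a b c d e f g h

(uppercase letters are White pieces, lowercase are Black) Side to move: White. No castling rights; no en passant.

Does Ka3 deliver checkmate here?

no

After Ka3: black king on a5; in check: no.
Black is not in check, so this cannot be checkmate.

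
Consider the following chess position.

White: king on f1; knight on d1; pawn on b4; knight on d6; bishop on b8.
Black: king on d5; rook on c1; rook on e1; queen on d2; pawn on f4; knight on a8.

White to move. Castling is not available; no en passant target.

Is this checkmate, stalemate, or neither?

checkmate

White to move; white king on f1.
In check: yes, from the black rook on e1.
King squares — e1: attacked by Qd2; g1: attacked by Re1; e2: attacked by Re1; f2: attacked by Qd2; g2: attacked by Qd2.
Legal moves for White: none.
In check with no legal moves → checkmate.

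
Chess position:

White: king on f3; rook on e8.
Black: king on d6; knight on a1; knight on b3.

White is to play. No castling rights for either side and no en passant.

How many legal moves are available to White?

White to move; king on f3.
In check: no.
Legal moves: Rh8, Rg8, Rf8, Rd8+, Rc8, Rb8, Ra8, Re7, Re6+, Re5, Re4, Re3, Re2, Re1, Kg4, Kf4, Ke4, Kg3, Ke3, Kg2, Kf2, Ke2.
Count: 22.

22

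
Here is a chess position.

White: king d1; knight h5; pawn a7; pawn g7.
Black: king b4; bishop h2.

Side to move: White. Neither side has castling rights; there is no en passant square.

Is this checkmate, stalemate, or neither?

White to move; white king on d1.
In check: no.
Legal moves for White: Nf6, Nf4, Ng3, Ke2, Kd2, Kc2, Ke1, Kc1, g8=Q, g8=R, g8=B, g8=N, a8=Q, a8=R, a8=B, a8=N.
White has 16 legal moves and is not in check → neither.

neither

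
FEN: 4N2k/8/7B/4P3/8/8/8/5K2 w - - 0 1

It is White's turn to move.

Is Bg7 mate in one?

no

After Bg7: black king on h8; in check: yes, from the white bishop on g7.
Black has 2 legal replies: Kg8, Kh7.
In check but a legal move exists → not checkmate.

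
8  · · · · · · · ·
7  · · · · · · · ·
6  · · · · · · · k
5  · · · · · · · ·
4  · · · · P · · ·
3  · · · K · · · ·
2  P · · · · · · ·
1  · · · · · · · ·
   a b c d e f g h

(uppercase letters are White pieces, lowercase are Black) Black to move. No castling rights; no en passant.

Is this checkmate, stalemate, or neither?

Black to move; black king on h6.
In check: no.
Legal moves for Black: Kh7, Kg7, Kg6, Kh5, Kg5.
Black has 5 legal moves and is not in check → neither.

neither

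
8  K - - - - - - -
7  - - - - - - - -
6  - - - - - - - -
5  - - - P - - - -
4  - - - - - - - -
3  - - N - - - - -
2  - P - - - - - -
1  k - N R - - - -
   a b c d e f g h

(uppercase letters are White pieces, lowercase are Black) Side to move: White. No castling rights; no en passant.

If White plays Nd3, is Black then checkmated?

After Nd3: black king on a1; in check: yes, from the white rook on d1.
King squares — b1: attacked by Rd1; a2: attacked by Nc3; b2: attacked by Nd3.
Black has no legal moves → checkmate.

yes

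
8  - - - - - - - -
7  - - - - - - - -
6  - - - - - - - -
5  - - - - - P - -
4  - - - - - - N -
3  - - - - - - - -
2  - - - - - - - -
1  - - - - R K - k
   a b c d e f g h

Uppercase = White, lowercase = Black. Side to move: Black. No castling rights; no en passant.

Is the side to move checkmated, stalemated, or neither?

stalemate

Black to move; black king on h1.
In check: no.
King squares — g1: attacked by Kf1; g2: attacked by Kf1; h2: attacked by Ng4.
Legal moves for Black: none.
Not in check and no legal moves → stalemate.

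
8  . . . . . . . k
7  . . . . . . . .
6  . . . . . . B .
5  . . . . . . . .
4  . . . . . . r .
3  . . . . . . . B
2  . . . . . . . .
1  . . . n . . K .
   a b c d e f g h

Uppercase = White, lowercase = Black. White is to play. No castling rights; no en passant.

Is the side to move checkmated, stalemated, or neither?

neither

White to move; white king on g1.
In check: yes, from the black rook on g4.
King squares — f1: available; h1: available; f2: attacked by Nd1; g2: attacked by Rg4; h2: available.
Legal moves for White: Kh2, Kh1, Kf1, Bxg4, Bg2.
White is in check but has 5 legal moves → neither.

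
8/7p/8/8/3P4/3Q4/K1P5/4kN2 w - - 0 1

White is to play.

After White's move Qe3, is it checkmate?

After Qe3: black king on e1; in check: yes, from the white queen on e3.
Black has 2 legal replies: Kxf1, Kd1.
In check but a legal move exists → not checkmate.

no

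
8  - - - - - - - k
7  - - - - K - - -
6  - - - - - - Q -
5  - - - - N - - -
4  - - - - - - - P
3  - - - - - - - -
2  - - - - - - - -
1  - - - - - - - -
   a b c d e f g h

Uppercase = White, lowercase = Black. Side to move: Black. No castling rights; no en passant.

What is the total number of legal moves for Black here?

0

Black to move; king on h8.
In check: no.
Legal moves: none.
Count: 0.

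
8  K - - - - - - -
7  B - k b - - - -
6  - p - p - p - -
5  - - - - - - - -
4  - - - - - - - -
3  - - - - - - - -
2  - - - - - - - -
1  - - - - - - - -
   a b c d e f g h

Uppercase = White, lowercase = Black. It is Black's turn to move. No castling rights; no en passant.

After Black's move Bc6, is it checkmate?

yes

After Bc6: white king on a8; in check: yes, from the black bishop on c6.
King squares — a7: own bishop; b7: attacked by Bc6; b8: attacked by Kc7.
White has no legal moves → checkmate.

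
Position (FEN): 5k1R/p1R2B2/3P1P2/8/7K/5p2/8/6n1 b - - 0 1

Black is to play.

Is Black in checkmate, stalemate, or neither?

checkmate

Black to move; black king on f8.
In check: yes, from the white rook on h8.
King squares — e7: attacked by Pd6; f7: attacked by Rc7; g7: attacked by Pf6; e8: attacked by Bf7; g8: attacked by Bf7.
Legal moves for Black: none.
In check with no legal moves → checkmate.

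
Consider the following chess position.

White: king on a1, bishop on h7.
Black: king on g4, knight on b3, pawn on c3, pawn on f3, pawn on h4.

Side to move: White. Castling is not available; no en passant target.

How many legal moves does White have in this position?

White to move; king on a1.
In check: yes, from the black knight on b3.
Legal moves: Ka2, Kb1.
Count: 2.

2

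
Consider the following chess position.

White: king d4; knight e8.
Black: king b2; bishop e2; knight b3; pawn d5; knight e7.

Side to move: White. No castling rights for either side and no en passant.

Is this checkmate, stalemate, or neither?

White to move; white king on d4.
In check: yes, from the black knight on b3.
King squares — c3: attacked by Kb2; d3: attacked by Be2; e3: available; c4: attacked by Be2; e4: attacked by Pd5; c5: attacked by Nb3; d5: attacked by Ne7; e5: available.
Legal moves for White: Ke5, Ke3.
White is in check but has 2 legal moves → neither.

neither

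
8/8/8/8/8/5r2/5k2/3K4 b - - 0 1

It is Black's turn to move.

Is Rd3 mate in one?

no

After Rd3: white king on d1; in check: yes, from the black rook on d3.
White has 2 legal replies: Kc2, Kc1.
In check but a legal move exists → not checkmate.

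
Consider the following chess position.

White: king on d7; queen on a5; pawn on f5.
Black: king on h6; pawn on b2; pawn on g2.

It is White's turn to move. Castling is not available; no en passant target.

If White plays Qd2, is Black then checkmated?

After Qd2: black king on h6; in check: yes, from the white queen on d2.
Black has 3 legal replies: Kh7, Kg7, Kh5.
In check but a legal move exists → not checkmate.

no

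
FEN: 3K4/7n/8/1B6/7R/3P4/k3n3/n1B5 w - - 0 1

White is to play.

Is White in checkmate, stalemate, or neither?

neither

White to move; white king on d8.
In check: no.
Legal moves for White include: Ke8, Kc8, Ke7, Kd7, Kc7, Be8, Bd7, Bc6, Ba6, Bc4+, Ba4, Rxh7, Rh6, Rh5, Rg4, Rf4, Re4, Rd4, ... (list truncated; more exist).
White has legal moves and is not in check → neither.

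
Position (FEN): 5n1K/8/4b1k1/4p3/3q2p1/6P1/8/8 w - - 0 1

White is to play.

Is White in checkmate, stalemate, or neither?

White to move; white king on h8.
In check: no.
King squares — g7: attacked by Kg6; h7: attacked by Kg6; g8: attacked by Be6.
Legal moves for White: none.
Not in check and no legal moves → stalemate.

stalemate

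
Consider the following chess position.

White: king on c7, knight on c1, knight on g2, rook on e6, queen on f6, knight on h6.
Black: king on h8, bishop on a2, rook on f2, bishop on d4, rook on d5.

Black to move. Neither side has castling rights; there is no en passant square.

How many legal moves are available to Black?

Black to move; king on h8.
In check: yes, from the white queen on f6.
Legal moves: Kh7, Bxf6, Rxf6.
Count: 3.

3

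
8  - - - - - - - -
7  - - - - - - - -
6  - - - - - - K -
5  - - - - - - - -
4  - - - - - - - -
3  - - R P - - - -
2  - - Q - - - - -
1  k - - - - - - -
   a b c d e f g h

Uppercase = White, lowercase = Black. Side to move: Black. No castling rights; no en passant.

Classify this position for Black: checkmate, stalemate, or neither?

Black to move; black king on a1.
In check: no.
King squares — b1: attacked by Qc2; a2: attacked by Qc2; b2: attacked by Qc2.
Legal moves for Black: none.
Not in check and no legal moves → stalemate.

stalemate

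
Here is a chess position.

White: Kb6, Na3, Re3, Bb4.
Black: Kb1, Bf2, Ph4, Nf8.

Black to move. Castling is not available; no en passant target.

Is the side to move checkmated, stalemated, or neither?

neither

Black to move; black king on b1.
In check: yes, from the white knight on a3.
Legal moves for Black: Kb2, Ka2, Kc1, Ka1.
Black is in check but has 4 legal moves → neither.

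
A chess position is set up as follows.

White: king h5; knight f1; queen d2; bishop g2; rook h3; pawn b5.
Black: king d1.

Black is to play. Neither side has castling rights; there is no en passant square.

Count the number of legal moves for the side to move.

Black to move; king on d1.
In check: yes, from the white queen on d2.
Legal moves: none.
Count: 0.

0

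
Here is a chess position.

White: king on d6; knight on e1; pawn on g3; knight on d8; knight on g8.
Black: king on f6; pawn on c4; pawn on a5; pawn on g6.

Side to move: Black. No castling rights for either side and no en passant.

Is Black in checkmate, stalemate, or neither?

Black to move; black king on f6.
In check: yes, from the white knight on g8.
King squares — e5: attacked by Kd6; f5: available; g5: available; e6: attacked by Kd6; g6: own pawn; e7: attacked by Kd6; f7: attacked by Nd8; g7: available.
Legal moves for Black: Kg7, Kg5, Kf5.
Black is in check but has 3 legal moves → neither.

neither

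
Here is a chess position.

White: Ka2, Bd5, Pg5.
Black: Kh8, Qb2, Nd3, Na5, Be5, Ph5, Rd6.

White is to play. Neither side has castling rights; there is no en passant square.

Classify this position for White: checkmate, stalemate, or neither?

checkmate

White to move; white king on a2.
In check: yes, from the black queen on b2.
King squares — a1: attacked by Qb2; b1: attacked by Qb2; b2: attacked by Nd3; a3: attacked by Qb2; b3: attacked by Qb2.
Legal moves for White: none.
In check with no legal moves → checkmate.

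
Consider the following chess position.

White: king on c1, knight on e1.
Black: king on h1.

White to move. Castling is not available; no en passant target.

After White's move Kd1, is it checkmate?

After Kd1: black king on h1; in check: no.
Black is not in check, so this cannot be checkmate.

no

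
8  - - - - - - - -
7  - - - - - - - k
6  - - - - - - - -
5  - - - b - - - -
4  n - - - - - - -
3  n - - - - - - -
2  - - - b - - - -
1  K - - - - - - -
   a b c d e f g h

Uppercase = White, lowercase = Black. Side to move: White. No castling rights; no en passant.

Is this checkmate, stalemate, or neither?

White to move; white king on a1.
In check: no.
King squares — b1: attacked by Na3; a2: attacked by Bd5; b2: attacked by Na4.
Legal moves for White: none.
Not in check and no legal moves → stalemate.

stalemate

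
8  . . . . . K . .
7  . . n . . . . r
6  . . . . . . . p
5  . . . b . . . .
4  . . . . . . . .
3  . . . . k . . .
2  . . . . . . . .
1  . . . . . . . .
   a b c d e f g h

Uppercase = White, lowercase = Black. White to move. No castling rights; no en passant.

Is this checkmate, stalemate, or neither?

White to move; white king on f8.
In check: no.
King squares — e7: attacked by Rh7; f7: attacked by Bd5; g7: attacked by Rh7; e8: attacked by Nc7; g8: attacked by Bd5.
Legal moves for White: none.
Not in check and no legal moves → stalemate.

stalemate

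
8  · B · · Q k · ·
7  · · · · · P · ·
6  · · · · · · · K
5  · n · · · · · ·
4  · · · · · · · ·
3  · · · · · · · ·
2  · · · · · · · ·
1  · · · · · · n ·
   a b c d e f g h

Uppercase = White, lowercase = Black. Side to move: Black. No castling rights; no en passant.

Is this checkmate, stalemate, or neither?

Black to move; black king on f8.
In check: yes, from the white queen on e8.
King squares — e7: attacked by Qe8; f7: attacked by Qe8; g7: attacked by Kh6; e8: attacked by Pf7; g8: attacked by Pf7.
Legal moves for Black: none.
In check with no legal moves → checkmate.

checkmate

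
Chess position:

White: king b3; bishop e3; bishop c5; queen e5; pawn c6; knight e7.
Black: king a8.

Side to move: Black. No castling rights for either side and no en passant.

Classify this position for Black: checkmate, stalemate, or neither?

stalemate

Black to move; black king on a8.
In check: no.
King squares — a7: attacked by Bc5; b7: attacked by Pc6; b8: attacked by Qe5.
Legal moves for Black: none.
Not in check and no legal moves → stalemate.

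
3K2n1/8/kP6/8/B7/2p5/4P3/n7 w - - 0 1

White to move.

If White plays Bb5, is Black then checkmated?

no

After Bb5: black king on a6; in check: yes, from the white bishop on b5.
Black has 4 legal replies: Kb7, Kxb6, Kxb5, Ka5.
In check but a legal move exists → not checkmate.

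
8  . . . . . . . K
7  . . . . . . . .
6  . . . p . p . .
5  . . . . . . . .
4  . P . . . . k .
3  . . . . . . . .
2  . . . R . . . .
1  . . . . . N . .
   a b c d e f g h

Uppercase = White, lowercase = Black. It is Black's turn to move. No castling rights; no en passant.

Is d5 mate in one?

After d5: white king on h8; in check: no.
White is not in check, so this cannot be checkmate.

no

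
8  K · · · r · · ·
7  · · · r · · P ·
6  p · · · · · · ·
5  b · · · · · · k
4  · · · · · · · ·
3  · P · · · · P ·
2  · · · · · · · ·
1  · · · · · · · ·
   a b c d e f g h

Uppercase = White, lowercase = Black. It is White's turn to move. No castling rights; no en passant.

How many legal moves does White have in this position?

0

White to move; king on a8.
In check: yes, from the black rook on e8.
Legal moves: none.
Count: 0.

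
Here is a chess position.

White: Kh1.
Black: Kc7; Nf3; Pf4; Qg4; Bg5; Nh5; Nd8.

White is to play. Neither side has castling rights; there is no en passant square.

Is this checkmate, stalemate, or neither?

White to move; white king on h1.
In check: no.
King squares — g1: attacked by Nf3; g2: attacked by Qg4; h2: attacked by Nf3.
Legal moves for White: none.
Not in check and no legal moves → stalemate.

stalemate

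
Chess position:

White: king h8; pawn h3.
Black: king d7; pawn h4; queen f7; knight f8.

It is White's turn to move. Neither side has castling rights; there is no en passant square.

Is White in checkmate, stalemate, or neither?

White to move; white king on h8.
In check: no.
King squares — g7: attacked by Qf7; h7: attacked by Qf7; g8: attacked by Qf7.
Legal moves for White: none.
Not in check and no legal moves → stalemate.

stalemate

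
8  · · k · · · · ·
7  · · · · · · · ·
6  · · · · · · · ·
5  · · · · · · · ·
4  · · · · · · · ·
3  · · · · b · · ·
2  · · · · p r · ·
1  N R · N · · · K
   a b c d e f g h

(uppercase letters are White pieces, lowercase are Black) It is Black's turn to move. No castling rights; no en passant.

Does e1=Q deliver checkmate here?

After e1=Q: white king on h1; in check: yes, from the black queen on e1.
King squares — g1: attacked by Qe1; g2: attacked by Rf2; h2: attacked by Rf2.
White has no legal moves → checkmate.

yes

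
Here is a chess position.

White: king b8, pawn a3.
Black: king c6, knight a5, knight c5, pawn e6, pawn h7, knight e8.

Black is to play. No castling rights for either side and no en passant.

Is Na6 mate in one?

no

After Na6: white king on b8; in check: yes, from the black knight on a6.
White has 3 legal replies: Kc8, Ka8, Ka7.
In check but a legal move exists → not checkmate.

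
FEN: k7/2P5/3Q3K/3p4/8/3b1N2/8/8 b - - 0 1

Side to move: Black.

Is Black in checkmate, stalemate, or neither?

neither

Black to move; black king on a8.
In check: no.
Legal moves for Black: Kb7, Ka7, Bh7, Bg6, Ba6, Bf5, Bb5, Be4, Bc4, Be2, Bc2, Bf1, Bb1, d4.
Black has 14 legal moves and is not in check → neither.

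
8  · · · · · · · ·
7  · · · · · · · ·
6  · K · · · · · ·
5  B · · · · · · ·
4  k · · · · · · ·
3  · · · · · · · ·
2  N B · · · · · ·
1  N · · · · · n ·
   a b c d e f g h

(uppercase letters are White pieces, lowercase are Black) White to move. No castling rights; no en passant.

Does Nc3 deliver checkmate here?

yes

After Nc3: black king on a4; in check: yes, from the white knight on c3.
King squares — a3: attacked by Bb2; b3: attacked by Na1; b4: attacked by Ba5; a5: attacked by Kb6; b5: attacked by Nc3.
Black has no legal moves → checkmate.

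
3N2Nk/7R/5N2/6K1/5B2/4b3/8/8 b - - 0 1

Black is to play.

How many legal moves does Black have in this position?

0

Black to move; king on h8.
In check: yes, from the white rook on h7.
Legal moves: none.
Count: 0.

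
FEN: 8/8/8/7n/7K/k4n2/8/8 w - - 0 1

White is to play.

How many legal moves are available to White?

White to move; king on h4.
In check: yes, from the black knight on f3.
Legal moves: Kxh5, Kg4, Kh3.
Count: 3.

3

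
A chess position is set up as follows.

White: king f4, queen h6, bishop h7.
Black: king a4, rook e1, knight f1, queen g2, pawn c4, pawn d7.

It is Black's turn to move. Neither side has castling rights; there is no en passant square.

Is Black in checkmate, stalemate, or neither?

neither

Black to move; black king on a4.
In check: no.
Legal moves for Black include: Kb5, Ka5, Kb4, Kb3, Ka3, Qg8, Qa8, Qg7, Qb7, Qg6, Qc6, Qg5+, Qd5, Qg4+, Qe4+, Qh3, Qg3+, Qf3+, ... (list truncated; more exist).
Black has legal moves and is not in check → neither.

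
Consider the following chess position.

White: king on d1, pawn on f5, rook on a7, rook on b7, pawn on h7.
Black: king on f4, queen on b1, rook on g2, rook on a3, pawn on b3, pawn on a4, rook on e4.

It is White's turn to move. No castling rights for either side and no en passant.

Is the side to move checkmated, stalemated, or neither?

White to move; white king on d1.
In check: yes, from the black queen on b1.
King squares — c1: attacked by Qb1; e1: attacked by Qb1; c2: attacked by Qb1; d2: attacked by Rg2; e2: attacked by Rg2.
Legal moves for White: none.
In check with no legal moves → checkmate.

checkmate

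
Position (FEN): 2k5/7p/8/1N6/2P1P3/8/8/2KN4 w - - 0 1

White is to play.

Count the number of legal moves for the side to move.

16

White to move; king on c1.
In check: no.
Legal moves: Nc7, Na7+, Nd6+, Nd4, Nbc3, Na3, Ne3, Ndc3, Nf2, Nb2, Kd2, Kc2, Kb2, Kb1, e5, c5.
Count: 16.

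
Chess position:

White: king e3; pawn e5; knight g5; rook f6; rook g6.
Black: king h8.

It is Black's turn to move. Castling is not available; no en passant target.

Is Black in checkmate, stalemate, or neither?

stalemate

Black to move; black king on h8.
In check: no.
King squares — g7: attacked by Rg6; h7: attacked by Ng5; g8: attacked by Rg6.
Legal moves for Black: none.
Not in check and no legal moves → stalemate.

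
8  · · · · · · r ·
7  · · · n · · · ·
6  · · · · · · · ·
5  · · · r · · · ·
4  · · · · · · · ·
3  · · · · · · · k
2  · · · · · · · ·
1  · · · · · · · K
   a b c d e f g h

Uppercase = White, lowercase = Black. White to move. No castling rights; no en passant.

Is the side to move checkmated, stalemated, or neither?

White to move; white king on h1.
In check: no.
King squares — g1: attacked by Rg8; g2: attacked by Kh3; h2: attacked by Kh3.
Legal moves for White: none.
Not in check and no legal moves → stalemate.

stalemate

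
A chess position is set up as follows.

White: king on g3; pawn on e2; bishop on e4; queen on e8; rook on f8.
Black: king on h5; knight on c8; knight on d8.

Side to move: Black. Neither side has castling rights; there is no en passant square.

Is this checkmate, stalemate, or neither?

Black to move; black king on h5.
In check: yes, from the white queen on e8.
Legal moves for Black: Kh6, Kg5, Nf7.
Black is in check but has 3 legal moves → neither.

neither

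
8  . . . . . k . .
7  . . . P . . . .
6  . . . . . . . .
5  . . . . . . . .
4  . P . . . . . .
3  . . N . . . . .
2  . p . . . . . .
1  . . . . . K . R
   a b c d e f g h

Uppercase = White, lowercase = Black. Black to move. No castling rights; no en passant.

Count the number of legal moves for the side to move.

Black to move; king on f8.
In check: no.
Legal moves: Kg8, Kg7, Kf7, Ke7, b1=Q+, b1=R+, b1=B, b1=N.
Count: 8.

8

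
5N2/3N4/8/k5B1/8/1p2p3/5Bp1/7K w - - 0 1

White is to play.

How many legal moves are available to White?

White to move; king on h1.
In check: yes, from the black pawn on g2.
Legal moves: Kh2, Kxg2, Kg1.
Count: 3.

3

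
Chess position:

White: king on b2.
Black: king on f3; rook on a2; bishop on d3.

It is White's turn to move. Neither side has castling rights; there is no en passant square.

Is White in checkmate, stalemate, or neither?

neither

White to move; white king on b2.
In check: yes, from the black rook on a2.
Legal moves for White: Kc3, Kb3, Kxa2, Kc1.
White is in check but has 4 legal moves → neither.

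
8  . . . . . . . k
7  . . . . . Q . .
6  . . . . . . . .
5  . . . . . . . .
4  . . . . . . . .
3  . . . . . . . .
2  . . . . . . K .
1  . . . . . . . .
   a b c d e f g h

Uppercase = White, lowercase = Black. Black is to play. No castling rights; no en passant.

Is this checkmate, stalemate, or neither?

Black to move; black king on h8.
In check: no.
King squares — g7: attacked by Qf7; h7: attacked by Qf7; g8: attacked by Qf7.
Legal moves for Black: none.
Not in check and no legal moves → stalemate.

stalemate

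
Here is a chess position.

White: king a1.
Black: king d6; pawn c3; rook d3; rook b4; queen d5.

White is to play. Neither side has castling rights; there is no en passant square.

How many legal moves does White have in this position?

0

White to move; king on a1.
In check: no.
Legal moves: none.
Count: 0.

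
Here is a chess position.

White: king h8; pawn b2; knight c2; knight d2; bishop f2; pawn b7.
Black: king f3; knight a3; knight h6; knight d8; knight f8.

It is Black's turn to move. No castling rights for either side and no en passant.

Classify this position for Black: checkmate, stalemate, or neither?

neither

Black to move; black king on f3.
In check: yes, from the white knight on d2.
King squares — e2: available; f2: available; g2: available; e3: attacked by Nc2; g3: attacked by Bf2; e4: attacked by Nd2; f4: available; g4: available.
Legal moves for Black: Kg4, Kf4, Kg2, Kxf2, Ke2.
Black is in check but has 5 legal moves → neither.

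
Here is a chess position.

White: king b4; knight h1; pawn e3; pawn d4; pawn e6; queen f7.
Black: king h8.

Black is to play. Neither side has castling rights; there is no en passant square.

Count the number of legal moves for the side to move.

0

Black to move; king on h8.
In check: no.
Legal moves: none.
Count: 0.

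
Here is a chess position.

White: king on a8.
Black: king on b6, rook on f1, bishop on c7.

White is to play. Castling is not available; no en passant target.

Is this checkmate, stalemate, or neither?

stalemate

White to move; white king on a8.
In check: no.
King squares — a7: attacked by Kb6; b7: attacked by Kb6; b8: attacked by Bc7.
Legal moves for White: none.
Not in check and no legal moves → stalemate.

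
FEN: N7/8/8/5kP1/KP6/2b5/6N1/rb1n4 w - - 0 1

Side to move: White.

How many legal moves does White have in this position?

2

White to move; king on a4.
In check: yes, from the black rook on a1.
Legal moves: Kb5, Kb3.
Count: 2.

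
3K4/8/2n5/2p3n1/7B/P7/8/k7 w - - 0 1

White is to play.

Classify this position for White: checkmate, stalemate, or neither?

White to move; white king on d8.
In check: yes, from the black knight on c6.
Legal moves for White: Ke8, Kc8, Kd7, Kc7.
White is in check but has 4 legal moves → neither.

neither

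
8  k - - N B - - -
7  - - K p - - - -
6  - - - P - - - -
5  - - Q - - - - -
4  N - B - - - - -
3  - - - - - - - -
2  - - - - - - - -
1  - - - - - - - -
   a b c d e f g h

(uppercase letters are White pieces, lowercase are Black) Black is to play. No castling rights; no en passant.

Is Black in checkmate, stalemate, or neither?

stalemate

Black to move; black king on a8.
In check: no.
King squares — a7: attacked by Qc5; b7: attacked by Kc7; b8: attacked by Kc7.
Legal moves for Black: none.
Not in check and no legal moves → stalemate.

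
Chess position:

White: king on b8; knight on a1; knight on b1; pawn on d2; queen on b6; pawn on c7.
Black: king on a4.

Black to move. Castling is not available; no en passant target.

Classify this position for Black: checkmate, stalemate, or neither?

stalemate

Black to move; black king on a4.
In check: no.
King squares — a3: attacked by Nb1; b3: attacked by Na1; b4: attacked by Qb6; a5: attacked by Qb6; b5: attacked by Qb6.
Legal moves for Black: none.
Not in check and no legal moves → stalemate.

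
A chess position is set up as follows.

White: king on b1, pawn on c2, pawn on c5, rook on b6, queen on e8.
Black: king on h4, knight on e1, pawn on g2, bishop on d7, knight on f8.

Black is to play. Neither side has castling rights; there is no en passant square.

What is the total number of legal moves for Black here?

23

Black to move; king on h4.
In check: no.
Legal moves: Nh7, Ng6, Ne6, Bxe8, Bc8, Be6, Bc6, Bf5, Bb5, Bg4, Ba4, Bh3, Kg5, Kg4, Kh3, Kg3, Nf3, Nd3, Nxc2, g1=Q, g1=R, g1=B, g1=N.
Count: 23.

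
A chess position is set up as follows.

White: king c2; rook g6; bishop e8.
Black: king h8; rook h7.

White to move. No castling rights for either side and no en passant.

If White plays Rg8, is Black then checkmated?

no

After Rg8: black king on h8; in check: yes, from the white rook on g8.
Black has 1 legal reply: Kxg8.
In check but a legal move exists → not checkmate.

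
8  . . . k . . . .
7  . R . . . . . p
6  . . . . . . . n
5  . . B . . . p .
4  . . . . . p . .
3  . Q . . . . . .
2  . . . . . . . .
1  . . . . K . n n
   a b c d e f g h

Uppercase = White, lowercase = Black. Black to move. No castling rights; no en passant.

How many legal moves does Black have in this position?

Black to move; king on d8.
In check: no.
Legal moves: Ke8, Kc8, Ng8, Nf7, Nf5, Ng4, Ng3, Nf2, Nh3, Nf3+, Ne2, g4, f3.
Count: 13.

13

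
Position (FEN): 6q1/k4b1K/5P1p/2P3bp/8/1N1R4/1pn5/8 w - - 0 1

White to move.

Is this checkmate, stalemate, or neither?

checkmate

White to move; white king on h7.
In check: yes, from the black queen on g8.
King squares — g6: attacked by Bf7; h6: attacked by Bg5; g7: attacked by Qg8; g8: attacked by Bf7; h8: attacked by Qg8.
Legal moves for White: none.
In check with no legal moves → checkmate.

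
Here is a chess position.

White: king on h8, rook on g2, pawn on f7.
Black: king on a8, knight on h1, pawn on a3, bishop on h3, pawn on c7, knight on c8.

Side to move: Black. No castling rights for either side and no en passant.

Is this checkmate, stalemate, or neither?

neither

Black to move; black king on a8.
In check: no.
Legal moves for Black: Ne7, Na7, Nd6, Nb6, Kb8, Kb7, Ka7, Bd7, Be6, Bf5, Bg4, Bxg2, Ng3, Nf2, c6, a2, c5.
Black has 17 legal moves and is not in check → neither.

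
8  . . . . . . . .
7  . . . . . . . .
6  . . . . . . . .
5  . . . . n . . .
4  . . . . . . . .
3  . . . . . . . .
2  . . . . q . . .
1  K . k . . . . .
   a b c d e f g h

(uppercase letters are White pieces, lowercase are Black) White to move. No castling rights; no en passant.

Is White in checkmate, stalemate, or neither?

stalemate

White to move; white king on a1.
In check: no.
King squares — b1: attacked by Kc1; a2: attacked by Qe2; b2: attacked by Kc1.
Legal moves for White: none.
Not in check and no legal moves → stalemate.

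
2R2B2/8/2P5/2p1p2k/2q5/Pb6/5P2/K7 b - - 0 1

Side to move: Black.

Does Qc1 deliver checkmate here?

After Qc1: white king on a1; in check: yes, from the black queen on c1.
King squares — b1: attacked by Qc1; a2: attacked by Bb3; b2: attacked by Qc1.
White has no legal moves → checkmate.

yes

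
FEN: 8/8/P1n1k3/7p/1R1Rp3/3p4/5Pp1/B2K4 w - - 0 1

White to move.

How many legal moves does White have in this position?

24

White to move; king on d1.
In check: no.
Legal moves: Rd8, Rd7, Rd6+, Rd5, Rxe4+, Rdc4, Rxd3, Rb8, Rb7, Rb6, Rb5, Rbc4, Ra4, Rb3, Rb2, Rb1, Kd2, Ke1, Kc1, Bc3, Bb2, a7, f3, f4.
Count: 24.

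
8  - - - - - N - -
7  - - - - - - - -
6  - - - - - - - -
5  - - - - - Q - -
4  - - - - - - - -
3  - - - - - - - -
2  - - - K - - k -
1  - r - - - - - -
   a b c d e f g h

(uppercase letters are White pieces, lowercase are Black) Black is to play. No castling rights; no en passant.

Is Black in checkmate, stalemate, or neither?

Black to move; black king on g2.
In check: no.
Legal moves for Black: Kg3, Kh2, Kh1, Kg1, Rb8, Rb7, Rb6, Rb5, Rb4, Rb3, Rb2+, Rh1, Rg1, Rf1, Re1, Rd1+, Rc1, Ra1.
Black has 18 legal moves and is not in check → neither.

neither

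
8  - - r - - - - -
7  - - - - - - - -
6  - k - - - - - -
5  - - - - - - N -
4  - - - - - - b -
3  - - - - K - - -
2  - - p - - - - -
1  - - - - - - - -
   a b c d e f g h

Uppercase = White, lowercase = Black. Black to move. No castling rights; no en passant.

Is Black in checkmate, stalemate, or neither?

neither

Black to move; black king on b6.
In check: no.
Legal moves for Black include: Rh8, Rg8, Rf8, Re8+, Rd8, Rb8, Ra8, Rc7, Rc6, Rc5, Rc4, Rc3+, Kc7, Kb7, Ka7, Kc6, Ka6, Kc5, ... (list truncated; more exist).
Black has legal moves and is not in check → neither.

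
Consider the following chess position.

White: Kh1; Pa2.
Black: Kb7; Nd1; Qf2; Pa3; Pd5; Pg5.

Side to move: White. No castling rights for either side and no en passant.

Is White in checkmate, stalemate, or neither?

stalemate

White to move; white king on h1.
In check: no.
King squares — g1: attacked by Qf2; g2: attacked by Qf2; h2: attacked by Qf2.
Legal moves for White: none.
Not in check and no legal moves → stalemate.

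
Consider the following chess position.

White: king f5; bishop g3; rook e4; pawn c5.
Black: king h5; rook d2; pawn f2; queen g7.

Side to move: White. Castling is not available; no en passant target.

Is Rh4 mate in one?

yes

After Rh4: black king on h5; in check: yes, from the white rook on h4.
King squares — g4: attacked by Rh4; h4: attacked by Bg3; g5: attacked by Kf5; g6: attacked by Kf5; h6: attacked by Rh4.
Black has no legal moves → checkmate.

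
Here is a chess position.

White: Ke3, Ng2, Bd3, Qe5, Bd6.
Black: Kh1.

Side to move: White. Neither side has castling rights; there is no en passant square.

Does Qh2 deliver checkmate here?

After Qh2: black king on h1; in check: yes, from the white queen on h2.
King squares — g1: attacked by Qh2; g2: attacked by Qh2; h2: attacked by Bd6.
Black has no legal moves → checkmate.

yes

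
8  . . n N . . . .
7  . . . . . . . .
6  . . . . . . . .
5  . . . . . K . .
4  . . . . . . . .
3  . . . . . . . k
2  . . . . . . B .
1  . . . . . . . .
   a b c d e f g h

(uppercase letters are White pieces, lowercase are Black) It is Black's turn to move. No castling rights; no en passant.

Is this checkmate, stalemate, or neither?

Black to move; black king on h3.
In check: yes, from the white bishop on g2.
Legal moves for Black: Kh4, Kg3, Kh2, Kxg2.
Black is in check but has 4 legal moves → neither.

neither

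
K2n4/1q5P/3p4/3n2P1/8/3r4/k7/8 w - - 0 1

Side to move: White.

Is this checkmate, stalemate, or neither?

checkmate

White to move; white king on a8.
In check: yes, from the black queen on b7.
King squares — a7: attacked by Qb7; b7: attacked by Nd8; b8: attacked by Qb7.
Legal moves for White: none.
In check with no legal moves → checkmate.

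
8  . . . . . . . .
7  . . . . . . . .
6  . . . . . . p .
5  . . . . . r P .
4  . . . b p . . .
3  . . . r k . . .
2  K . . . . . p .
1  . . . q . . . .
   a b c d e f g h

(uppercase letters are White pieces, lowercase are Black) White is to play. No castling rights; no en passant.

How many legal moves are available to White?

White to move; king on a2.
In check: no.
Legal moves: none.
Count: 0.

0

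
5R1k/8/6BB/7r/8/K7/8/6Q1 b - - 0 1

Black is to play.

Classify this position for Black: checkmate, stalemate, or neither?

Black to move; black king on h8.
In check: yes, from the white rook on f8.
King squares — g7: attacked by Bh6; h7: attacked by Bg6; g8: attacked by Rf8.
Legal moves for Black: none.
In check with no legal moves → checkmate.

checkmate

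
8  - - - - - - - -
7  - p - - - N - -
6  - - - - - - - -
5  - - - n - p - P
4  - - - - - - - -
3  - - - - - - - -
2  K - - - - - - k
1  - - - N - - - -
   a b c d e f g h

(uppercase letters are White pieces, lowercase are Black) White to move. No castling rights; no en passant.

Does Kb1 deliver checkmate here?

no

After Kb1: black king on h2; in check: no.
Black is not in check, so this cannot be checkmate.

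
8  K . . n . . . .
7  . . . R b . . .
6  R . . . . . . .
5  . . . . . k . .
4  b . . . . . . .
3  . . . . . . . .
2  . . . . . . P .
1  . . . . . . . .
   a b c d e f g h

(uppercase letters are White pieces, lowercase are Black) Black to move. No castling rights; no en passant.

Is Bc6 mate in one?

no

After Bc6: white king on a8; in check: yes, from the black bishop on c6.
White has 4 legal replies: Kb8, Ka7, Rb7, Rxc6.
In check but a legal move exists → not checkmate.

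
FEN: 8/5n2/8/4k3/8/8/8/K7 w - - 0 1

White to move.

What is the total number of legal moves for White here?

3

White to move; king on a1.
In check: no.
Legal moves: Kb2, Ka2, Kb1.
Count: 3.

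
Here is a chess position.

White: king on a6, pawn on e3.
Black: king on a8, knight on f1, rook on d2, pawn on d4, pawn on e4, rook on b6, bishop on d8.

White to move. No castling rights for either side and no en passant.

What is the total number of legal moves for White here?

1

White to move; king on a6.
In check: yes, from the black rook on b6.
Legal moves: Ka5.
Count: 1.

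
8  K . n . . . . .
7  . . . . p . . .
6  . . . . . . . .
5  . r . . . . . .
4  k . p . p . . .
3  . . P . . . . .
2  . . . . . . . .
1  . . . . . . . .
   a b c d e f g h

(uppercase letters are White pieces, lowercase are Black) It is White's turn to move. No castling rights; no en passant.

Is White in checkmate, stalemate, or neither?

White to move; white king on a8.
In check: no.
King squares — a7: attacked by Nc8; b7: attacked by Rb5; b8: attacked by Rb5.
Legal moves for White: none.
Not in check and no legal moves → stalemate.

stalemate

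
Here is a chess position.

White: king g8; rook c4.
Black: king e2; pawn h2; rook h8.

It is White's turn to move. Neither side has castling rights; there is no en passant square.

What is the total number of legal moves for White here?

3

White to move; king on g8.
In check: yes, from the black rook on h8.
Legal moves: Kxh8, Kg7, Kf7.
Count: 3.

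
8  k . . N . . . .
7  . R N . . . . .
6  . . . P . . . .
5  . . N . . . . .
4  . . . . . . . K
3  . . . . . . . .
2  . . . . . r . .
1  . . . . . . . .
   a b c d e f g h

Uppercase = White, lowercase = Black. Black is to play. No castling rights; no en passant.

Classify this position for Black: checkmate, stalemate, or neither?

Black to move; black king on a8.
In check: yes, from the white knight on c7.
King squares — a7: attacked by Rb7; b7: attacked by Nc5; b8: attacked by Rb7.
Legal moves for Black: none.
In check with no legal moves → checkmate.

checkmate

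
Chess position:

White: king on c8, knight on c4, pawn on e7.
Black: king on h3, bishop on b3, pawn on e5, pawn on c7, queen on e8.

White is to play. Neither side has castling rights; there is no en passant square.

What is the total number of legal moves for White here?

2

White to move; king on c8.
In check: yes, from the black queen on e8.
Legal moves: Kxc7, Kb7.
Count: 2.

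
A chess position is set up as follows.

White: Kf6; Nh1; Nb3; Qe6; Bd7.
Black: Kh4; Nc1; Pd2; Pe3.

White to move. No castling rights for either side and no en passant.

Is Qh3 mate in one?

After Qh3: black king on h4; in check: yes, from the white queen on h3.
King squares — g3: attacked by Nh1; h3: attacked by Bd7; g4: attacked by Qh3; g5: attacked by Kf6; h5: attacked by Qh3.
Black has no legal moves → checkmate.

yes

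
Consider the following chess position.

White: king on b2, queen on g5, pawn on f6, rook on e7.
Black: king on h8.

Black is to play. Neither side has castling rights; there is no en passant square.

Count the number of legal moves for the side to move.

Black to move; king on h8.
In check: no.
Legal moves: none.
Count: 0.

0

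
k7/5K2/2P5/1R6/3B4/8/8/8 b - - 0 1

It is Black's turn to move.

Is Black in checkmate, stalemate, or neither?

stalemate

Black to move; black king on a8.
In check: no.
King squares — a7: attacked by Bd4; b7: attacked by Rb5; b8: attacked by Rb5.
Legal moves for Black: none.
Not in check and no legal moves → stalemate.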